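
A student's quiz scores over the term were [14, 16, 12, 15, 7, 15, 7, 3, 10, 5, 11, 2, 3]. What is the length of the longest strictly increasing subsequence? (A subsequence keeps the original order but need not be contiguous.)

3

Let dp[i] be the length of the longest such subsequence ending at index i:
i:      1  2  3  4  5  6  7  8  9 10 11 12 13
a[i]:  14 16 12 15  7 15  7  3 10  5 11  2  3
dp:     1  2  1  2  1  2  1  1  2  2  3  1  2
Maximum dp value is 3.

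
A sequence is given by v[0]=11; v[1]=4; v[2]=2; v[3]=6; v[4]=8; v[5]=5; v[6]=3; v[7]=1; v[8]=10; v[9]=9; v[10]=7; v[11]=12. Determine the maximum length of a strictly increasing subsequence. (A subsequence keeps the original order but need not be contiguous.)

5

Let dp[i] be the length of the longest such subsequence ending at index i:
i:      0  1  2  3  4  5  6  7  8  9 10 11
v[i]:  11  4  2  6  8  5  3  1 10  9  7 12
dp:     1  1  1  2  3  2  2  1  4  4  3  5
Maximum dp value is 5.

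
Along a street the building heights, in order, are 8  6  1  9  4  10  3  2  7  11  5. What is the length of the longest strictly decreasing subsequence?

5

Negate each value so 'decreasing' becomes 'increasing', then run patience tails on the negated sequence:
-8 → extends → [-8]
-6 → extends → [-8, -6]
-1 → extends → [-8, -6, -1]
-9 → replaces -8 → [-9, -6, -1]
-4 → replaces -1 → [-9, -6, -4]
-10 → replaces -9 → [-10, -6, -4]
-3 → extends → [-10, -6, -4, -3]
-2 → extends → [-10, -6, -4, -3, -2]
-7 → replaces -6 → [-10, -7, -4, -3, -2]
-11 → replaces -10 → [-11, -7, -4, -3, -2]
-5 → replaces -4 → [-11, -7, -5, -3, -2]
Five tails, so the longest strictly decreasing subsequence of the original has length 5.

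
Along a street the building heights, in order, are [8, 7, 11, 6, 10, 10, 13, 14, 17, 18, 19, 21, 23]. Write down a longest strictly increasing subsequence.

8, 11, 13, 14, 17, 18, 19, 21, 23

Patience tails give the LIS length; then backtrack through the dp parents:
8 → extends → [8]
7 → replaces 8 → [7]
11 → extends → [7, 11]
6 → replaces 7 → [6, 11]
10 → replaces 11 → [6, 10]
10 → already a tail → [6, 10]
13 → extends → [6, 10, 13]
14 → extends → [6, 10, 13, 14]
17 → extends → [6, 10, 13, 14, 17]
18 → extends → [6, 10, 13, 14, 17, 18]
19 → extends → [6, 10, 13, 14, 17, 18, 19]
21 → extends → [6, 10, 13, 14, 17, 18, 19, 21]
23 → extends → [6, 10, 13, 14, 17, 18, 19, 21, 23]
Length 9; one witness is 8, 11, 13, 14, 17, 18, 19, 21, 23.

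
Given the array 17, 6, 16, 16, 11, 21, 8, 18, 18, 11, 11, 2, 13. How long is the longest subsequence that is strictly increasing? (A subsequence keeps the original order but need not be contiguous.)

4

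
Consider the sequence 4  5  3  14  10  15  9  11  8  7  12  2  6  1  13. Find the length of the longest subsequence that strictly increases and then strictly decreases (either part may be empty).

inc[i] = longest strictly increasing subsequence ending at i; dec[i] = longest strictly decreasing subsequence starting at i:
i:      1  2  3  4  5  6  7  8  9 10 11 12 13 14 15
a[i]:   4  5  3 14 10 15  9 11  8  7 12  2  6  1 13
inc:    1  2  1  3  3  4  3  4  3  3  5  1  3  1  6
dec:    4  4  3  7  6  6  5  5  4  3  3  2  2  1  1
Best peak at i=4 (value 14): inc=3, dec=7, length 3+7−1 = 9.

9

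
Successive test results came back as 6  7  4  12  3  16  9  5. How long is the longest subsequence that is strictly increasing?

Track the smallest tail for each achievable length (strict):
6 → extends → [6]
7 → extends → [6, 7]
4 → replaces 6 → [4, 7]
12 → extends → [4, 7, 12]
3 → replaces 4 → [3, 7, 12]
16 → extends → [3, 7, 12, 16]
9 → replaces 12 → [3, 7, 9, 16]
5 → replaces 7 → [3, 5, 9, 16]
Four tails, so the longest strictly increasing subsequence has length 4 (e.g. 6, 7, 12, 16).

4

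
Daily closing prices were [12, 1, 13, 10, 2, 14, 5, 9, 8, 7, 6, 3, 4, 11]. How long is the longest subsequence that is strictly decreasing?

7

Negate each value so 'decreasing' becomes 'increasing', then run patience tails on the negated sequence:
-12 → extends → [-12]
-1 → extends → [-12, -1]
-13 → replaces -12 → [-13, -1]
-10 → replaces -1 → [-13, -10]
-2 → extends → [-13, -10, -2]
-14 → replaces -13 → [-14, -10, -2]
-5 → replaces -2 → [-14, -10, -5]
-9 → replaces -5 → [-14, -10, -9]
-8 → extends → [-14, -10, -9, -8]
-7 → extends → [-14, -10, -9, -8, -7]
-6 → extends → [-14, -10, -9, -8, -7, -6]
-3 → extends → [-14, -10, -9, -8, -7, -6, -3]
-4 → replaces -3 → [-14, -10, -9, -8, -7, -6, -4]
-11 → replaces -10 → [-14, -11, -9, -8, -7, -6, -4]
Seven tails, so the longest strictly decreasing subsequence of the original has length 7.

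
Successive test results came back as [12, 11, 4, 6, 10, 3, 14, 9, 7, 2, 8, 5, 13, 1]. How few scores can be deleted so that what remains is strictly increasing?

Fewest deletions = n − (longest strictly increasing subsequence).
i:      1  2  3  4  5  6  7  8  9 10 11 12 13 14
a[i]:  12 11  4  6 10  3 14  9  7  2  8  5 13  1
dp:     1  1  1  2  3  1  4  3  3  1  4  2  5  1
max dp = 5, so deletions = 14 − 5 = 9.

9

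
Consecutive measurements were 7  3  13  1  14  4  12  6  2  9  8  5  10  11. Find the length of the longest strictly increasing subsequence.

6

Track the smallest tail for each achievable length (strict):
7 → extends → [7]
3 → replaces 7 → [3]
13 → extends → [3, 13]
1 → replaces 3 → [1, 13]
14 → extends → [1, 13, 14]
4 → replaces 13 → [1, 4, 14]
12 → replaces 14 → [1, 4, 12]
6 → replaces 12 → [1, 4, 6]
2 → replaces 4 → [1, 2, 6]
9 → extends → [1, 2, 6, 9]
8 → replaces 9 → [1, 2, 6, 8]
5 → replaces 6 → [1, 2, 5, 8]
10 → extends → [1, 2, 5, 8, 10]
11 → extends → [1, 2, 5, 8, 10, 11]
Six tails, so the longest strictly increasing subsequence has length 6 (e.g. 3, 4, 6, 9, 10, 11).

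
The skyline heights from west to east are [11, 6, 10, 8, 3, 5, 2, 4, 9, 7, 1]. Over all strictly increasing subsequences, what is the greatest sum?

Let S[i] be the best sum of a strictly increasing subsequence ending at i:
i:      1  2  3  4  5  6  7  8  9 10 11
a[i]:  11  6 10  8  3  5  2  4  9  7  1
S:     11  6 16 14  3  8  2  7 23 15  1
Maximum is 23 (e.g. 6 + 8 + 9).

23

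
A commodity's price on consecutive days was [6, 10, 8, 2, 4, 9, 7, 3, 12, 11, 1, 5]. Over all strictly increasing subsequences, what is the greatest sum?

Let S[i] be the best sum of a strictly increasing subsequence ending at i:
i:      1  2  3  4  5  6  7  8  9 10 11 12
a[i]:   6 10  8  2  4  9  7  3 12 11  1  5
S:      6 16 14  2  6 23 13  5 35 34  1 11
Maximum is 35 (e.g. 6 + 8 + 9 + 12).

35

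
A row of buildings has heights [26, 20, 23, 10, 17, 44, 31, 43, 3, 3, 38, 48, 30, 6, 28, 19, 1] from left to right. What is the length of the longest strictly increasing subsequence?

Track the smallest tail for each achievable length (strict):
26 → extends → [26]
20 → replaces 26 → [20]
23 → extends → [20, 23]
10 → replaces 20 → [10, 23]
17 → replaces 23 → [10, 17]
44 → extends → [10, 17, 44]
31 → replaces 44 → [10, 17, 31]
43 → extends → [10, 17, 31, 43]
3 → replaces 10 → [3, 17, 31, 43]
3 → already a tail → [3, 17, 31, 43]
38 → replaces 43 → [3, 17, 31, 38]
48 → extends → [3, 17, 31, 38, 48]
30 → replaces 31 → [3, 17, 30, 38, 48]
6 → replaces 17 → [3, 6, 30, 38, 48]
28 → replaces 30 → [3, 6, 28, 38, 48]
19 → replaces 28 → [3, 6, 19, 38, 48]
1 → replaces 3 → [1, 6, 19, 38, 48]
Five tails, so the longest strictly increasing subsequence has length 5 (e.g. 20, 23, 31, 43, 48).

5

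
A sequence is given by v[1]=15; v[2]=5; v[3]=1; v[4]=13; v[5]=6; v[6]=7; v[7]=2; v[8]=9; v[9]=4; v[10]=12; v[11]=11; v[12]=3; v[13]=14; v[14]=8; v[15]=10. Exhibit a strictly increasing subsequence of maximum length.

Patience tails give the LIS length; then backtrack through the dp parents:
15 → extends → [15]
5 → replaces 15 → [5]
1 → replaces 5 → [1]
13 → extends → [1, 13]
6 → replaces 13 → [1, 6]
7 → extends → [1, 6, 7]
2 → replaces 6 → [1, 2, 7]
9 → extends → [1, 2, 7, 9]
4 → replaces 7 → [1, 2, 4, 9]
12 → extends → [1, 2, 4, 9, 12]
11 → replaces 12 → [1, 2, 4, 9, 11]
3 → replaces 4 → [1, 2, 3, 9, 11]
14 → extends → [1, 2, 3, 9, 11, 14]
8 → replaces 9 → [1, 2, 3, 8, 11, 14]
10 → replaces 11 → [1, 2, 3, 8, 10, 14]
Length 6; one witness is 5, 6, 7, 9, 12, 14.

5, 6, 7, 9, 12, 14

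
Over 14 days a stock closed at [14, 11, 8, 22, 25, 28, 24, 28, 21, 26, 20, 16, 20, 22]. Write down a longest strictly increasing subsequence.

14, 22, 25, 28

Patience tails give the LIS length; then backtrack through the dp parents:
14 → extends → [14]
11 → replaces 14 → [11]
8 → replaces 11 → [8]
22 → extends → [8, 22]
25 → extends → [8, 22, 25]
28 → extends → [8, 22, 25, 28]
24 → replaces 25 → [8, 22, 24, 28]
28 → already a tail → [8, 22, 24, 28]
21 → replaces 22 → [8, 21, 24, 28]
26 → replaces 28 → [8, 21, 24, 26]
20 → replaces 21 → [8, 20, 24, 26]
16 → replaces 20 → [8, 16, 24, 26]
20 → replaces 24 → [8, 16, 20, 26]
22 → replaces 26 → [8, 16, 20, 22]
Length 4; one witness is 14, 22, 25, 28.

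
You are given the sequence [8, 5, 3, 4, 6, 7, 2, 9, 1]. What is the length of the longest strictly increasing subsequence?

Track the smallest tail for each achievable length (strict):
8 → extends → [8]
5 → replaces 8 → [5]
3 → replaces 5 → [3]
4 → extends → [3, 4]
6 → extends → [3, 4, 6]
7 → extends → [3, 4, 6, 7]
2 → replaces 3 → [2, 4, 6, 7]
9 → extends → [2, 4, 6, 7, 9]
1 → replaces 2 → [1, 4, 6, 7, 9]
Five tails, so the longest strictly increasing subsequence has length 5 (e.g. 3, 4, 6, 7, 9).

5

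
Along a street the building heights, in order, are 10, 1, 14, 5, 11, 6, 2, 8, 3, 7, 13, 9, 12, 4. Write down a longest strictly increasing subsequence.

Patience tails give the LIS length; then backtrack through the dp parents:
10 → extends → [10]
1 → replaces 10 → [1]
14 → extends → [1, 14]
5 → replaces 14 → [1, 5]
11 → extends → [1, 5, 11]
6 → replaces 11 → [1, 5, 6]
2 → replaces 5 → [1, 2, 6]
8 → extends → [1, 2, 6, 8]
3 → replaces 6 → [1, 2, 3, 8]
7 → replaces 8 → [1, 2, 3, 7]
13 → extends → [1, 2, 3, 7, 13]
9 → replaces 13 → [1, 2, 3, 7, 9]
12 → extends → [1, 2, 3, 7, 9, 12]
4 → replaces 7 → [1, 2, 3, 4, 9, 12]
Length 6; one witness is 1, 5, 6, 8, 9, 12.

1, 5, 6, 8, 9, 12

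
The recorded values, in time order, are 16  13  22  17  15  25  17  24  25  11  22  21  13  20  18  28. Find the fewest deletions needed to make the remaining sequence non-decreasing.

Fewest deletions = n − (longest non-decreasing subsequence).
i:      1  2  3  4  5  6  7  8  9 10 11 12 13 14 15 16
a[i]:  16 13 22 17 15 25 17 24 25 11 22 21 13 20 18 28
dp:     1  1  2  2  2  3  3  4  5  1  4  4  2  4  4  6
max dp = 6, so deletions = 16 − 6 = 10.

10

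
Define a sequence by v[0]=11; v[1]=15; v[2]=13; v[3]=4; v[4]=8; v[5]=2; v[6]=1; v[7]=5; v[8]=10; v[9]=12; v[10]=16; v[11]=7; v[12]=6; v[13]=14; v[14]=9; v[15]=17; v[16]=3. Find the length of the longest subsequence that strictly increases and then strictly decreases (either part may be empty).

8

inc[i] = longest strictly increasing subsequence ending at i; dec[i] = longest strictly decreasing subsequence starting at i:
i:      0  1  2  3  4  5  6  7  8  9 10 11 12 13 14 15 16
v[i]:  11 15 13  4  8  2  1  5 10 12 16  7  6 14  9 17  3
inc:    1  2  2  1  2  1  1  2  3  4  5  3  3  5  4  6  2
dec:    5  6  5  3  4  2  1  2  4  4  4  3  2  3  2  2  1
Best peak at i=10 (value 16): inc=5, dec=4, length 5+4−1 = 8.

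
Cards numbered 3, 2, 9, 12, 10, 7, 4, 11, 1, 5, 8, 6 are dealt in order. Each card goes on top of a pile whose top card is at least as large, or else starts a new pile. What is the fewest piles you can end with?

The minimum number of non-increasing subsequences covering a sequence equals the length of its longest strictly increasing subsequence.
LIS length is 4 (e.g. 3, 9, 10, 11), so 4 piles are needed.

4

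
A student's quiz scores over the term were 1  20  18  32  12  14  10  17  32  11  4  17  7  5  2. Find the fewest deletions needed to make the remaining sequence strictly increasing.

10

Fewest deletions = n − (longest strictly increasing subsequence).
i:      1  2  3  4  5  6  7  8  9 10 11 12 13 14 15
a[i]:   1 20 18 32 12 14 10 17 32 11  4 17  7  5  2
dp:     1  2  2  3  2  3  2  4  5  3  2  4  3  3  2
max dp = 5, so deletions = 15 − 5 = 10.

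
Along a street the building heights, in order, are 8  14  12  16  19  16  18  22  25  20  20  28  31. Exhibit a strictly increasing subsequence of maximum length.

Patience tails give the LIS length; then backtrack through the dp parents:
8 → extends → [8]
14 → extends → [8, 14]
12 → replaces 14 → [8, 12]
16 → extends → [8, 12, 16]
19 → extends → [8, 12, 16, 19]
16 → already a tail → [8, 12, 16, 19]
18 → replaces 19 → [8, 12, 16, 18]
22 → extends → [8, 12, 16, 18, 22]
25 → extends → [8, 12, 16, 18, 22, 25]
20 → replaces 22 → [8, 12, 16, 18, 20, 25]
20 → already a tail → [8, 12, 16, 18, 20, 25]
28 → extends → [8, 12, 16, 18, 20, 25, 28]
31 → extends → [8, 12, 16, 18, 20, 25, 28, 31]
Length 8; one witness is 8, 14, 16, 19, 22, 25, 28, 31.

8, 14, 16, 19, 22, 25, 28, 31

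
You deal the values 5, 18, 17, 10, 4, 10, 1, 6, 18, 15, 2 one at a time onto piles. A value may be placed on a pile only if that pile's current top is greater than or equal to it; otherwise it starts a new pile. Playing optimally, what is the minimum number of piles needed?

Place each on the leftmost legal pile:
5 → new pile 1 (tops now [5])
18 → new pile 2 (tops now [5, 18])
17 → pile 2 (tops now [5, 17])
10 → pile 2 (tops now [5, 10])
4 → pile 1 (tops now [4, 10])
10 → pile 2 (tops now [4, 10])
1 → pile 1 (tops now [1, 10])
6 → pile 2 (tops now [1, 6])
18 → new pile 3 (tops now [1, 6, 18])
15 → pile 3 (tops now [1, 6, 15])
2 → pile 2 (tops now [1, 2, 15])
Three piles.

3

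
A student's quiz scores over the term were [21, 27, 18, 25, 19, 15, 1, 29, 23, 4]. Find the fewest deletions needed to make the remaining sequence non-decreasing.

Fewest deletions = n − (longest non-decreasing subsequence).
Patience tails:
21 → extends → [21]
27 → extends → [21, 27]
18 → replaces 21 → [18, 27]
25 → replaces 27 → [18, 25]
19 → replaces 25 → [18, 19]
15 → replaces 18 → [15, 19]
1 → replaces 15 → [1, 19]
29 → extends → [1, 19, 29]
23 → replaces 29 → [1, 19, 23]
4 → replaces 19 → [1, 4, 23]
Longest non-decreasing subsequence has length 3, so deletions = 10 − 3 = 7.

7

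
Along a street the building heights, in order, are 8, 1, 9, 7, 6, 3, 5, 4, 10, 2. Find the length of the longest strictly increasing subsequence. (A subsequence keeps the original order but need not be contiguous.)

Track the smallest tail for each achievable length (strict):
8 → extends → [8]
1 → replaces 8 → [1]
9 → extends → [1, 9]
7 → replaces 9 → [1, 7]
6 → replaces 7 → [1, 6]
3 → replaces 6 → [1, 3]
5 → extends → [1, 3, 5]
4 → replaces 5 → [1, 3, 4]
10 → extends → [1, 3, 4, 10]
2 → replaces 3 → [1, 2, 4, 10]
Four tails, so the longest strictly increasing subsequence has length 4 (e.g. 1, 3, 5, 10).

4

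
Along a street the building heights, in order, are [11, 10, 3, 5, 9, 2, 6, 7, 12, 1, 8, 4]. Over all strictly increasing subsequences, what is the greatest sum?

33

Let S[i] be the best sum of a strictly increasing subsequence ending at i:
i:      1  2  3  4  5  6  7  8  9 10 11 12
a[i]:  11 10  3  5  9  2  6  7 12  1  8  4
S:     11 10  3  8 17  2 14 21 33  1 29  7
Maximum is 33 (e.g. 3 + 5 + 6 + 7 + 12).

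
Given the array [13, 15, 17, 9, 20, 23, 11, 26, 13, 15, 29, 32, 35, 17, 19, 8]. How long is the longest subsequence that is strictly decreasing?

3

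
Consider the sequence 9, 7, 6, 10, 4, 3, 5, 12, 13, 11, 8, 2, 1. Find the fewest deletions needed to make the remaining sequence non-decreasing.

Fewest deletions = n − (longest non-decreasing subsequence).
i:      1  2  3  4  5  6  7  8  9 10 11 12 13
a[i]:   9  7  6 10  4  3  5 12 13 11  8  2  1
dp:     1  1  1  2  1  1  2  3  4  3  3  1  1
max dp = 4, so deletions = 13 − 4 = 9.

9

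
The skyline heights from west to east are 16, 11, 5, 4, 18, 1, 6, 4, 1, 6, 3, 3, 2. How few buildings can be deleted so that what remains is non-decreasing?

9

Fewest deletions = n − (longest non-decreasing subsequence).
i:      1  2  3  4  5  6  7  8  9 10 11 12 13
a[i]:  16 11  5  4 18  1  6  4  1  6  3  3  2
dp:     1  1  1  1  2  1  2  2  2  3  3  4  3
max dp = 4, so deletions = 13 − 4 = 9.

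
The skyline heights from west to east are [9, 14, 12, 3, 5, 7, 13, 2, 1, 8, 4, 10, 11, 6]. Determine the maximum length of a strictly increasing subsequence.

Let dp[i] be the length of the longest such subsequence ending at index i:
i:      1  2  3  4  5  6  7  8  9 10 11 12 13 14
a[i]:   9 14 12  3  5  7 13  2  1  8  4 10 11  6
dp:     1  2  2  1  2  3  4  1  1  4  2  5  6  3
Maximum dp value is 6.

6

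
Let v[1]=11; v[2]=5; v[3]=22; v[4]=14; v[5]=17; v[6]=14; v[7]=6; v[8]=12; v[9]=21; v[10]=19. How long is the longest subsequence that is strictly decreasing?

4

Negate each value so 'decreasing' becomes 'increasing', then run patience tails on the negated sequence:
-11 → extends → [-11]
-5 → extends → [-11, -5]
-22 → replaces -11 → [-22, -5]
-14 → replaces -5 → [-22, -14]
-17 → replaces -14 → [-22, -17]
-14 → extends → [-22, -17, -14]
-6 → extends → [-22, -17, -14, -6]
-12 → replaces -6 → [-22, -17, -14, -12]
-21 → replaces -17 → [-22, -21, -14, -12]
-19 → replaces -14 → [-22, -21, -19, -12]
Four tails, so the longest strictly decreasing subsequence of the original has length 4.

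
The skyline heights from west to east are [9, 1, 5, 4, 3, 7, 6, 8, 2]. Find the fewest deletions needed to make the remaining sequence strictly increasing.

Fewest deletions = n − (longest strictly increasing subsequence).
i:     1 2 3 4 5 6 7 8 9
a[i]:  9 1 5 4 3 7 6 8 2
dp:    1 1 2 2 2 3 3 4 2
max dp = 4, so deletions = 9 − 4 = 5.

5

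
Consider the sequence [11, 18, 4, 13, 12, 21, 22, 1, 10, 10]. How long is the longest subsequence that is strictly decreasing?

4

Negate each value so 'decreasing' becomes 'increasing', then run patience tails on the negated sequence:
-11 → extends → [-11]
-18 → replaces -11 → [-18]
-4 → extends → [-18, -4]
-13 → replaces -4 → [-18, -13]
-12 → extends → [-18, -13, -12]
-21 → replaces -18 → [-21, -13, -12]
-22 → replaces -21 → [-22, -13, -12]
-1 → extends → [-22, -13, -12, -1]
-10 → replaces -1 → [-22, -13, -12, -10]
-10 → already a tail → [-22, -13, -12, -10]
Four tails, so the longest strictly decreasing subsequence of the original has length 4.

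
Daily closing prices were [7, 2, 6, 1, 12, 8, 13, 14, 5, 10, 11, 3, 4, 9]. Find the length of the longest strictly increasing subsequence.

Let dp[i] be the length of the longest such subsequence ending at index i:
i:      1  2  3  4  5  6  7  8  9 10 11 12 13 14
a[i]:   7  2  6  1 12  8 13 14  5 10 11  3  4  9
dp:     1  1  2  1  3  3  4  5  2  4  5  2  3  4
Maximum dp value is 5.

5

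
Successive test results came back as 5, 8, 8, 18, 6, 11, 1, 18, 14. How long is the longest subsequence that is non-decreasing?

Track the smallest tail for each achievable length (allowing ties):
5 → extends → [5]
8 → extends → [5, 8]
8 → extends → [5, 8, 8]
18 → extends → [5, 8, 8, 18]
6 → replaces 8 → [5, 6, 8, 18]
11 → replaces 18 → [5, 6, 8, 11]
1 → replaces 5 → [1, 6, 8, 11]
18 → extends → [1, 6, 8, 11, 18]
14 → replaces 18 → [1, 6, 8, 11, 14]
Five tails, so the longest non-decreasing subsequence has length 5 (e.g. 5, 8, 8, 18, 18).

5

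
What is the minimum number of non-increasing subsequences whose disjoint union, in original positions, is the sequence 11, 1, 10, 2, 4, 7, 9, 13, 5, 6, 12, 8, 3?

6

Place each on the leftmost legal pile:
11 → new pile 1 (tops now [11])
1 → pile 1 (tops now [1])
10 → new pile 2 (tops now [1, 10])
2 → pile 2 (tops now [1, 2])
4 → new pile 3 (tops now [1, 2, 4])
7 → new pile 4 (tops now [1, 2, 4, 7])
9 → new pile 5 (tops now [1, 2, 4, 7, 9])
13 → new pile 6 (tops now [1, 2, 4, 7, 9, 13])
5 → pile 4 (tops now [1, 2, 4, 5, 9, 13])
6 → pile 5 (tops now [1, 2, 4, 5, 6, 13])
12 → pile 6 (tops now [1, 2, 4, 5, 6, 12])
8 → pile 6 (tops now [1, 2, 4, 5, 6, 8])
3 → pile 3 (tops now [1, 2, 3, 5, 6, 8])
Six piles.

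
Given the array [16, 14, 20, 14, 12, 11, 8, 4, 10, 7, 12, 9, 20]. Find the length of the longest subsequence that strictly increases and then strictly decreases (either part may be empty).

inc[i] = longest strictly increasing subsequence ending at i; dec[i] = longest strictly decreasing subsequence starting at i:
i:      1  2  3  4  5  6  7  8  9 10 11 12 13
a[i]:  16 14 20 14 12 11  8  4 10  7 12  9 20
inc:    1  1  2  1  1  1  1  1  2  2  3  3  4
dec:    6  5  6  5  4  3  2  1  2  1  2  1  1
Best peak at i=3 (value 20): inc=2, dec=6, length 2+6−1 = 7.

7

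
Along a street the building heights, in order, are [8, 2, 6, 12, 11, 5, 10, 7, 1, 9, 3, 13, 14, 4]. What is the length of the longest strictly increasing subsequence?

6

Let dp[i] be the length of the longest such subsequence ending at index i:
i:      1  2  3  4  5  6  7  8  9 10 11 12 13 14
a[i]:   8  2  6 12 11  5 10  7  1  9  3 13 14  4
dp:     1  1  2  3  3  2  3  3  1  4  2  5  6  3
Maximum dp value is 6.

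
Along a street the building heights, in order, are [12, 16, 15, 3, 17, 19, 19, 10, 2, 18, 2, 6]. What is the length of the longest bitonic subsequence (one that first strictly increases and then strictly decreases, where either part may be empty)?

6

inc[i] = longest strictly increasing subsequence ending at i; dec[i] = longest strictly decreasing subsequence starting at i:
i:      1  2  3  4  5  6  7  8  9 10 11 12
a[i]:  12 16 15  3 17 19 19 10  2 18  2  6
inc:    1  2  2  1  3  4  4  2  1  4  1  2
dec:    3  4  3  2  3  3  3  2  1  2  1  1
Best peak at i=6 (value 19): inc=4, dec=3, length 4+3−1 = 6.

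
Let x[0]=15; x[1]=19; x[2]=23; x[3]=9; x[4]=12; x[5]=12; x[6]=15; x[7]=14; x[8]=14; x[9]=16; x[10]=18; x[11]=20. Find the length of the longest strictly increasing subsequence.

Track the smallest tail for each achievable length (strict):
15 → extends → [15]
19 → extends → [15, 19]
23 → extends → [15, 19, 23]
9 → replaces 15 → [9, 19, 23]
12 → replaces 19 → [9, 12, 23]
12 → already a tail → [9, 12, 23]
15 → replaces 23 → [9, 12, 15]
14 → replaces 15 → [9, 12, 14]
14 → already a tail → [9, 12, 14]
16 → extends → [9, 12, 14, 16]
18 → extends → [9, 12, 14, 16, 18]
20 → extends → [9, 12, 14, 16, 18, 20]
Six tails, so the longest strictly increasing subsequence has length 6 (e.g. 9, 12, 15, 16, 18, 20).

6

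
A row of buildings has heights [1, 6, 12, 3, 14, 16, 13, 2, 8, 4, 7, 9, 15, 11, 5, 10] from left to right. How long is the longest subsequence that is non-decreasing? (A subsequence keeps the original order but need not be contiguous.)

6

Let dp[i] be the length of the longest such subsequence ending at index i:
i:      1  2  3  4  5  6  7  8  9 10 11 12 13 14 15 16
a[i]:   1  6 12  3 14 16 13  2  8  4  7  9 15 11  5 10
dp:     1  2  3  2  4  5  4  2  3  3  4  5  6  6  4  6
Maximum dp value is 6.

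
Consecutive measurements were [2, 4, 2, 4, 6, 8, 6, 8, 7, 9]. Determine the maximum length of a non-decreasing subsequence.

7

Track the smallest tail for each achievable length (allowing ties):
2 → extends → [2]
4 → extends → [2, 4]
2 → replaces 4 → [2, 2]
4 → extends → [2, 2, 4]
6 → extends → [2, 2, 4, 6]
8 → extends → [2, 2, 4, 6, 8]
6 → replaces 8 → [2, 2, 4, 6, 6]
8 → extends → [2, 2, 4, 6, 6, 8]
7 → replaces 8 → [2, 2, 4, 6, 6, 7]
9 → extends → [2, 2, 4, 6, 6, 7, 9]
Seven tails, so the longest non-decreasing subsequence has length 7 (e.g. 2, 4, 4, 6, 8, 8, 9).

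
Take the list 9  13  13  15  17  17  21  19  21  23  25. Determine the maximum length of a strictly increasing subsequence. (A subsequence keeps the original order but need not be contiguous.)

8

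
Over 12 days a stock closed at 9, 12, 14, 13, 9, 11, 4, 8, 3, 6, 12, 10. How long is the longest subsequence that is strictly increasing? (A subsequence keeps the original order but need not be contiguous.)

Track the smallest tail for each achievable length (strict):
9 → extends → [9]
12 → extends → [9, 12]
14 → extends → [9, 12, 14]
13 → replaces 14 → [9, 12, 13]
9 → already a tail → [9, 12, 13]
11 → replaces 12 → [9, 11, 13]
4 → replaces 9 → [4, 11, 13]
8 → replaces 11 → [4, 8, 13]
3 → replaces 4 → [3, 8, 13]
6 → replaces 8 → [3, 6, 13]
12 → replaces 13 → [3, 6, 12]
10 → replaces 12 → [3, 6, 10]
Three tails, so the longest strictly increasing subsequence has length 3 (e.g. 9, 12, 14).

3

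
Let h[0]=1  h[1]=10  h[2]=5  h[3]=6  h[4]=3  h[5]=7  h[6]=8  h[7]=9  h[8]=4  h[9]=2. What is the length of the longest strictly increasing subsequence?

Track the smallest tail for each achievable length (strict):
1 → extends → [1]
10 → extends → [1, 10]
5 → replaces 10 → [1, 5]
6 → extends → [1, 5, 6]
3 → replaces 5 → [1, 3, 6]
7 → extends → [1, 3, 6, 7]
8 → extends → [1, 3, 6, 7, 8]
9 → extends → [1, 3, 6, 7, 8, 9]
4 → replaces 6 → [1, 3, 4, 7, 8, 9]
2 → replaces 3 → [1, 2, 4, 7, 8, 9]
Six tails, so the longest strictly increasing subsequence has length 6 (e.g. 1, 5, 6, 7, 8, 9).

6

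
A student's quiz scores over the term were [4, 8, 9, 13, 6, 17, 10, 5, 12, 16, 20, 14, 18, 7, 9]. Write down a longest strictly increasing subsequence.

4, 8, 9, 10, 12, 16, 20

Patience tails give the LIS length; then backtrack through the dp parents:
4 → extends → [4]
8 → extends → [4, 8]
9 → extends → [4, 8, 9]
13 → extends → [4, 8, 9, 13]
6 → replaces 8 → [4, 6, 9, 13]
17 → extends → [4, 6, 9, 13, 17]
10 → replaces 13 → [4, 6, 9, 10, 17]
5 → replaces 6 → [4, 5, 9, 10, 17]
12 → replaces 17 → [4, 5, 9, 10, 12]
16 → extends → [4, 5, 9, 10, 12, 16]
20 → extends → [4, 5, 9, 10, 12, 16, 20]
14 → replaces 16 → [4, 5, 9, 10, 12, 14, 20]
18 → replaces 20 → [4, 5, 9, 10, 12, 14, 18]
7 → replaces 9 → [4, 5, 7, 10, 12, 14, 18]
9 → replaces 10 → [4, 5, 7, 9, 12, 14, 18]
Length 7; one witness is 4, 8, 9, 10, 12, 16, 20.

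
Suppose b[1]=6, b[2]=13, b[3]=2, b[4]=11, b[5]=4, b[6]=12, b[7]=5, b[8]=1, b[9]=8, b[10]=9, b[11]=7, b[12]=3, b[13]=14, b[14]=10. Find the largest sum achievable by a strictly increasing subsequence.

Let S[i] be the best sum of a strictly increasing subsequence ending at i:
i:      1  2  3  4  5  6  7  8  9 10 11 12 13 14
b[i]:   6 13  2 11  4 12  5  1  8  9  7  3 14 10
S:      6 19  2 17  6 29 11  1 19 28 18  5 43 38
Maximum is 43 (e.g. 6 + 11 + 12 + 14).

43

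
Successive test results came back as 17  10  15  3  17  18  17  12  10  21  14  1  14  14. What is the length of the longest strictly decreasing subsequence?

Negate each value so 'decreasing' becomes 'increasing', then run patience tails on the negated sequence:
-17 → extends → [-17]
-10 → extends → [-17, -10]
-15 → replaces -10 → [-17, -15]
-3 → extends → [-17, -15, -3]
-17 → already a tail → [-17, -15, -3]
-18 → replaces -17 → [-18, -15, -3]
-17 → replaces -15 → [-18, -17, -3]
-12 → replaces -3 → [-18, -17, -12]
-10 → extends → [-18, -17, -12, -10]
-21 → replaces -18 → [-21, -17, -12, -10]
-14 → replaces -12 → [-21, -17, -14, -10]
-1 → extends → [-21, -17, -14, -10, -1]
-14 → already a tail → [-21, -17, -14, -10, -1]
-14 → already a tail → [-21, -17, -14, -10, -1]
Five tails, so the longest strictly decreasing subsequence of the original has length 5.

5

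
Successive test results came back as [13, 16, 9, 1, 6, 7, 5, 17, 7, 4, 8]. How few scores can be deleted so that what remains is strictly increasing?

Fewest deletions = n − (longest strictly increasing subsequence).
i:      1  2  3  4  5  6  7  8  9 10 11
a[i]:  13 16  9  1  6  7  5 17  7  4  8
dp:     1  2  1  1  2  3  2  4  3  2  4
max dp = 4, so deletions = 11 − 4 = 7.

7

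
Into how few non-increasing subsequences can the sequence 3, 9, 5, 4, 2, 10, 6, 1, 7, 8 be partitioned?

Place each on the leftmost legal pile:
3 → new pile 1 (tops now [3])
9 → new pile 2 (tops now [3, 9])
5 → pile 2 (tops now [3, 5])
4 → pile 2 (tops now [3, 4])
2 → pile 1 (tops now [2, 4])
10 → new pile 3 (tops now [2, 4, 10])
6 → pile 3 (tops now [2, 4, 6])
1 → pile 1 (tops now [1, 4, 6])
7 → new pile 4 (tops now [1, 4, 6, 7])
8 → new pile 5 (tops now [1, 4, 6, 7, 8])
Five piles.

5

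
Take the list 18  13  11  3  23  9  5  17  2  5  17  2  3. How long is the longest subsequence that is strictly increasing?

3

Track the smallest tail for each achievable length (strict):
18 → extends → [18]
13 → replaces 18 → [13]
11 → replaces 13 → [11]
3 → replaces 11 → [3]
23 → extends → [3, 23]
9 → replaces 23 → [3, 9]
5 → replaces 9 → [3, 5]
17 → extends → [3, 5, 17]
2 → replaces 3 → [2, 5, 17]
5 → already a tail → [2, 5, 17]
17 → already a tail → [2, 5, 17]
2 → already a tail → [2, 5, 17]
3 → replaces 5 → [2, 3, 17]
Three tails, so the longest strictly increasing subsequence has length 3 (e.g. 3, 9, 17).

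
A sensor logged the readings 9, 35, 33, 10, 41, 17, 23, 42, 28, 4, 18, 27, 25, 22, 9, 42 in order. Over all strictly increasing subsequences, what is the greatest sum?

129

Let S[i] be the best sum of a strictly increasing subsequence ending at i:
i:       1   2   3   4   5   6   7   8   9  10  11  12  13  14  15  16
a[i]:    9  35  33  10  41  17  23  42  28   4  18  27  25  22   9  42
S:       9  44  42  19  85  36  59 127  87   4  54  86  84  76  13 129
Maximum is 129 (e.g. 9 + 10 + 17 + 23 + 28 + 42).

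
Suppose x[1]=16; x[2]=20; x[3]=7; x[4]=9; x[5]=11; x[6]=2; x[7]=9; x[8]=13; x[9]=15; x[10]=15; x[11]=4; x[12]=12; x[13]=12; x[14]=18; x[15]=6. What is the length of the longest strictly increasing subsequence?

6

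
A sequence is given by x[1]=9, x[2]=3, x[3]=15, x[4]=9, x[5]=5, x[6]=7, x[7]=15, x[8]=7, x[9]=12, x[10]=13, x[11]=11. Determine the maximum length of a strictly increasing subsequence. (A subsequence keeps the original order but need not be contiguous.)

5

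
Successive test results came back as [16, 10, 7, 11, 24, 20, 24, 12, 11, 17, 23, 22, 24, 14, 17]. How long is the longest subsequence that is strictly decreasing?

Let dp[i] be the longest strictly decreasing subsequence ending at i:
i:      1  2  3  4  5  6  7  8  9 10 11 12 13 14 15
a[i]:  16 10  7 11 24 20 24 12 11 17 23 22 24 14 17
dp:     1  2  3  2  1  2  1  3  4  3  2  3  1  4  4
Maximum is 4.

4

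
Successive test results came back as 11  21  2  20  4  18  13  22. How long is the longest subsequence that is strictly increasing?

Track the smallest tail for each achievable length (strict):
11 → extends → [11]
21 → extends → [11, 21]
2 → replaces 11 → [2, 21]
20 → replaces 21 → [2, 20]
4 → replaces 20 → [2, 4]
18 → extends → [2, 4, 18]
13 → replaces 18 → [2, 4, 13]
22 → extends → [2, 4, 13, 22]
Four tails, so the longest strictly increasing subsequence has length 4 (e.g. 2, 4, 18, 22).

4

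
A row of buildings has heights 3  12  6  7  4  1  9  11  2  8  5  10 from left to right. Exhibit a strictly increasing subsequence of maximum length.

Patience tails give the LIS length; then backtrack through the dp parents:
3 → extends → [3]
12 → extends → [3, 12]
6 → replaces 12 → [3, 6]
7 → extends → [3, 6, 7]
4 → replaces 6 → [3, 4, 7]
1 → replaces 3 → [1, 4, 7]
9 → extends → [1, 4, 7, 9]
11 → extends → [1, 4, 7, 9, 11]
2 → replaces 4 → [1, 2, 7, 9, 11]
8 → replaces 9 → [1, 2, 7, 8, 11]
5 → replaces 7 → [1, 2, 5, 8, 11]
10 → replaces 11 → [1, 2, 5, 8, 10]
Length 5; one witness is 3, 6, 7, 9, 11.

3, 6, 7, 9, 11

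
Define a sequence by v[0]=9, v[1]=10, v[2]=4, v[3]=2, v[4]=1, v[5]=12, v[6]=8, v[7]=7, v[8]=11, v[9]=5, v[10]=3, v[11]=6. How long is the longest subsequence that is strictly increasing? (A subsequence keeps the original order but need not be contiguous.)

3

Let dp[i] be the length of the longest such subsequence ending at index i:
i:      0  1  2  3  4  5  6  7  8  9 10 11
v[i]:   9 10  4  2  1 12  8  7 11  5  3  6
dp:     1  2  1  1  1  3  2  2  3  2  2  3
Maximum dp value is 3.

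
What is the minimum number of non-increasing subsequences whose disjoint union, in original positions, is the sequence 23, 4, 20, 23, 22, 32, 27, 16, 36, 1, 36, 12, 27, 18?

5

The minimum number of non-increasing subsequences covering a sequence equals the length of its longest strictly increasing subsequence.
LIS length is 5 (e.g. 4, 20, 23, 32, 36), so 5 piles are needed.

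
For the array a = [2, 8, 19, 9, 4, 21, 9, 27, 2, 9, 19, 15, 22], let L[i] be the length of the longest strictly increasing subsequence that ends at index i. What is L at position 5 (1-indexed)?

2

dp[i] = 1 + max{dp[j] : j<i, a[j]<a[i]} (or 1 if no such j):
i:      1  2  3  4  5  6  7  8  9 10 11 12 13
a[i]:   2  8 19  9  4 21  9 27  2  9 19 15 22
dp:     1  2  3  3  2  4  3  5  1  3  4  4  5
At index 5 the value is 2.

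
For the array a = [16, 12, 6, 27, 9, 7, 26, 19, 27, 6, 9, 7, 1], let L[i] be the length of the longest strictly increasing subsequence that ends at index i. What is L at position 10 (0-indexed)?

dp[i] = 1 + max{dp[j] : j<i, a[j]<a[i]} (or 1 if no such j):
i:      0  1  2  3  4  5  6  7  8  9 10 11 12
a[i]:  16 12  6 27  9  7 26 19 27  6  9  7  1
dp:     1  1  1  2  2  2  3  3  4  1  3  2  1
At index 10 the value is 3.

3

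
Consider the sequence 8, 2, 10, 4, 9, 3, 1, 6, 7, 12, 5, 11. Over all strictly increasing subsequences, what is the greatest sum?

31

Let S[i] be the best sum of a strictly increasing subsequence ending at i:
i:      1  2  3  4  5  6  7  8  9 10 11 12
a[i]:   8  2 10  4  9  3  1  6  7 12  5 11
S:      8  2 18  6 17  5  1 12 19 31 11 30
Maximum is 31 (e.g. 2 + 4 + 6 + 7 + 12).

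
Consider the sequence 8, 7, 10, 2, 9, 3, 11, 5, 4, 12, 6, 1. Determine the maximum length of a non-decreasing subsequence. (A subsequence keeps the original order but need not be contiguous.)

4

Let dp[i] be the length of the longest such subsequence ending at index i:
i:      1  2  3  4  5  6  7  8  9 10 11 12
a[i]:   8  7 10  2  9  3 11  5  4 12  6  1
dp:     1  1  2  1  2  2  3  3  3  4  4  1
Maximum dp value is 4.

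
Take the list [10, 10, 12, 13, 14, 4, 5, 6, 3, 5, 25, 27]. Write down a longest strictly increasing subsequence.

Patience tails give the LIS length; then backtrack through the dp parents:
10 → extends → [10]
10 → already a tail → [10]
12 → extends → [10, 12]
13 → extends → [10, 12, 13]
14 → extends → [10, 12, 13, 14]
4 → replaces 10 → [4, 12, 13, 14]
5 → replaces 12 → [4, 5, 13, 14]
6 → replaces 13 → [4, 5, 6, 14]
3 → replaces 4 → [3, 5, 6, 14]
5 → already a tail → [3, 5, 6, 14]
25 → extends → [3, 5, 6, 14, 25]
27 → extends → [3, 5, 6, 14, 25, 27]
Length 6; one witness is 10, 12, 13, 14, 25, 27.

10, 12, 13, 14, 25, 27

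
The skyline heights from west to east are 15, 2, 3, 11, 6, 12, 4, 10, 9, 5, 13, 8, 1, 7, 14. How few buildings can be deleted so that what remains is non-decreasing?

Fewest deletions = n − (longest non-decreasing subsequence).
Patience tails:
15 → extends → [15]
2 → replaces 15 → [2]
3 → extends → [2, 3]
11 → extends → [2, 3, 11]
6 → replaces 11 → [2, 3, 6]
12 → extends → [2, 3, 6, 12]
4 → replaces 6 → [2, 3, 4, 12]
10 → replaces 12 → [2, 3, 4, 10]
9 → replaces 10 → [2, 3, 4, 9]
5 → replaces 9 → [2, 3, 4, 5]
13 → extends → [2, 3, 4, 5, 13]
8 → replaces 13 → [2, 3, 4, 5, 8]
1 → replaces 2 → [1, 3, 4, 5, 8]
7 → replaces 8 → [1, 3, 4, 5, 7]
14 → extends → [1, 3, 4, 5, 7, 14]
Longest non-decreasing subsequence has length 6, so deletions = 15 − 6 = 9.

9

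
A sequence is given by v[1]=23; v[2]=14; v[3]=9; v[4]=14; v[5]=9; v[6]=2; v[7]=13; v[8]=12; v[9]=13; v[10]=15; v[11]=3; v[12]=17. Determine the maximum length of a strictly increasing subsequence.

5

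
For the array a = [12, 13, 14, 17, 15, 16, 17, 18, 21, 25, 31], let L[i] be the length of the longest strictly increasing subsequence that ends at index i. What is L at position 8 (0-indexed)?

8

dp[i] = 1 + max{dp[j] : j<i, a[j]<a[i]} (or 1 if no such j):
i:      0  1  2  3  4  5  6  7  8  9 10
a[i]:  12 13 14 17 15 16 17 18 21 25 31
dp:     1  2  3  4  4  5  6  7  8  9 10
At index 8 the value is 8.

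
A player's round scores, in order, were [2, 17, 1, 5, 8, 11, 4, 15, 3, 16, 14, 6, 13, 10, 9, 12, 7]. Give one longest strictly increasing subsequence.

2, 5, 8, 11, 15, 16

Patience tails give the LIS length; then backtrack through the dp parents:
2 → extends → [2]
17 → extends → [2, 17]
1 → replaces 2 → [1, 17]
5 → replaces 17 → [1, 5]
8 → extends → [1, 5, 8]
11 → extends → [1, 5, 8, 11]
4 → replaces 5 → [1, 4, 8, 11]
15 → extends → [1, 4, 8, 11, 15]
3 → replaces 4 → [1, 3, 8, 11, 15]
16 → extends → [1, 3, 8, 11, 15, 16]
14 → replaces 15 → [1, 3, 8, 11, 14, 16]
6 → replaces 8 → [1, 3, 6, 11, 14, 16]
13 → replaces 14 → [1, 3, 6, 11, 13, 16]
10 → replaces 11 → [1, 3, 6, 10, 13, 16]
9 → replaces 10 → [1, 3, 6, 9, 13, 16]
12 → replaces 13 → [1, 3, 6, 9, 12, 16]
7 → replaces 9 → [1, 3, 6, 7, 12, 16]
Length 6; one witness is 2, 5, 8, 11, 15, 16.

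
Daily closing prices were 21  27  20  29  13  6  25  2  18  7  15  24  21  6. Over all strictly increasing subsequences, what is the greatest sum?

Let S[i] be the best sum of a strictly increasing subsequence ending at i:
i:      1  2  3  4  5  6  7  8  9 10 11 12 13 14
a[i]:  21 27 20 29 13  6 25  2 18  7 15 24 21  6
S:     21 48 20 77 13  6 46  2 31 13 28 55 52  8
Maximum is 77 (e.g. 21 + 27 + 29).

77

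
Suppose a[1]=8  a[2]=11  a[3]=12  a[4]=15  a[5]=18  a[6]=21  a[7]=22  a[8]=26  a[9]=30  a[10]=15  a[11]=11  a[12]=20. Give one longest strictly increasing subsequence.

8, 11, 12, 15, 18, 21, 22, 26, 30

Patience tails give the LIS length; then backtrack through the dp parents:
8 → extends → [8]
11 → extends → [8, 11]
12 → extends → [8, 11, 12]
15 → extends → [8, 11, 12, 15]
18 → extends → [8, 11, 12, 15, 18]
21 → extends → [8, 11, 12, 15, 18, 21]
22 → extends → [8, 11, 12, 15, 18, 21, 22]
26 → extends → [8, 11, 12, 15, 18, 21, 22, 26]
30 → extends → [8, 11, 12, 15, 18, 21, 22, 26, 30]
15 → already a tail → [8, 11, 12, 15, 18, 21, 22, 26, 30]
11 → already a tail → [8, 11, 12, 15, 18, 21, 22, 26, 30]
20 → replaces 21 → [8, 11, 12, 15, 18, 20, 22, 26, 30]
Length 9; one witness is 8, 11, 12, 15, 18, 21, 22, 26, 30.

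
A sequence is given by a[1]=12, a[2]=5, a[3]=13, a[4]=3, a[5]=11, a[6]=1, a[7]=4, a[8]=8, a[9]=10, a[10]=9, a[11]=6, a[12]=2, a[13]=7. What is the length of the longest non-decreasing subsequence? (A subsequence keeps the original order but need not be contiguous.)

Track the smallest tail for each achievable length (allowing ties):
12 → extends → [12]
5 → replaces 12 → [5]
13 → extends → [5, 13]
3 → replaces 5 → [3, 13]
11 → replaces 13 → [3, 11]
1 → replaces 3 → [1, 11]
4 → replaces 11 → [1, 4]
8 → extends → [1, 4, 8]
10 → extends → [1, 4, 8, 10]
9 → replaces 10 → [1, 4, 8, 9]
6 → replaces 8 → [1, 4, 6, 9]
2 → replaces 4 → [1, 2, 6, 9]
7 → replaces 9 → [1, 2, 6, 7]
Four tails, so the longest non-decreasing subsequence has length 4 (e.g. 3, 4, 8, 10).

4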